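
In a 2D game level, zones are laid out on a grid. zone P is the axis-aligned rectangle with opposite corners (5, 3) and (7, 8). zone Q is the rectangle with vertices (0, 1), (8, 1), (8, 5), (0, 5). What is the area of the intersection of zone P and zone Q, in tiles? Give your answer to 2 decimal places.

4.00

|zone P∩zone Q|: x∈[5,7], y∈[3,5] → 2·2 = 4.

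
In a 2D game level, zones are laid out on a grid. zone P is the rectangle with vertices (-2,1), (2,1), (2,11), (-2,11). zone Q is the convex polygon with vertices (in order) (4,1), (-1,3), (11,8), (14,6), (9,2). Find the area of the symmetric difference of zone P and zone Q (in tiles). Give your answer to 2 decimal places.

|zone P| = 40, |zone Q| = 49.5, |zone P∩zone Q| = 3.675.
|zone P △ zone Q| = |zone P| + |zone Q| − 2·|zone P∩zone Q| = 40 + 49.5 − 7.35 = 82.15.

82.15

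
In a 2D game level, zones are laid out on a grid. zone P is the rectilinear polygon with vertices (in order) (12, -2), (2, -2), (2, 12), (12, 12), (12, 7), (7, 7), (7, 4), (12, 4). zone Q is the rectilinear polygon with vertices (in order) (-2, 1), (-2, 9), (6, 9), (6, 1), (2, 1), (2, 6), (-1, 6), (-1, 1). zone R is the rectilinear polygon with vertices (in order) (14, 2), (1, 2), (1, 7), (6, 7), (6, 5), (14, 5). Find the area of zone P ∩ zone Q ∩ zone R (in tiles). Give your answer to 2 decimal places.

20.00

The intersection is the polygon with vertices (2,7), (6,7), (6,5), (6,2), (2,2), (2,6).
By the shoelace formula its area is 20.00.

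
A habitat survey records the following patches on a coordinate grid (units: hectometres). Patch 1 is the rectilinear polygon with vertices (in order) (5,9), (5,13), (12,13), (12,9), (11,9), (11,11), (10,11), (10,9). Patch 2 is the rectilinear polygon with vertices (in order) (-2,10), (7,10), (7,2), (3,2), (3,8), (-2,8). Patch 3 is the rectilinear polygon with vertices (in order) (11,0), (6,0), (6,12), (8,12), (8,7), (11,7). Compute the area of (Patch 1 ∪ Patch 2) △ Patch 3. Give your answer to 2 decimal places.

85.00

|Patch 1 ∪ Patch 2| = 66.
|(Patch 1 ∪ Patch 2) ∩ Patch 3| = 13.
|(Patch 1 ∪ Patch 2) △ Patch 3| = 66 + 45 − 26 = 85.00.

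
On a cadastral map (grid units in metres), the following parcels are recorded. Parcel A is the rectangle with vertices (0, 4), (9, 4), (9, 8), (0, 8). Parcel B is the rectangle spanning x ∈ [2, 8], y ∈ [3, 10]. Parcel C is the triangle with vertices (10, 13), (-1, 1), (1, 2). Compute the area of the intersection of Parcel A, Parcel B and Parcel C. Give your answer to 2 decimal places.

2.72

The intersection is the polygon with vertices (2,4), (2,4.273), (5.417,8), (5.909,8), (2.636,4).
By the shoelace formula its area is 2.72.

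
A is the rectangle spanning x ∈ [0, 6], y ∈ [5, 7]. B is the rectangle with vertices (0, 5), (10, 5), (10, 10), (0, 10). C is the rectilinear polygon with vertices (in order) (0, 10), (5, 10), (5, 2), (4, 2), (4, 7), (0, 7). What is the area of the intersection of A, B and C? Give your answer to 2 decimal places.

2.00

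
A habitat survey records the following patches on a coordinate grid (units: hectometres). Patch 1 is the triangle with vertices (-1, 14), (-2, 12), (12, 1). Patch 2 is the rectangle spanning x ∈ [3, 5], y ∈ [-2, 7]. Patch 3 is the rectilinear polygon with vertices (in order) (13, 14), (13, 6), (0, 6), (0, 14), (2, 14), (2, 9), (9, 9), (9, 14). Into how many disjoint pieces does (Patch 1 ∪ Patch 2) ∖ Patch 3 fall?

(Patch 1 ∪ Patch 2) ∖ Patch 3 splits into 4 disjoint pieces (area 4.0714, area 2, area 3.4091, area 16).

4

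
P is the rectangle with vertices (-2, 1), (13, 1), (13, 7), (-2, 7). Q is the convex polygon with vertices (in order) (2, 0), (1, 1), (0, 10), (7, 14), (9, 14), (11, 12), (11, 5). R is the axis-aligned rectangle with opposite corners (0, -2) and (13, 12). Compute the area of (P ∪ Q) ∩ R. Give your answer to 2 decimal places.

130.40

|P ∪ Q| = 151.9.
|(P ∪ Q) ∩ R| = 130.40.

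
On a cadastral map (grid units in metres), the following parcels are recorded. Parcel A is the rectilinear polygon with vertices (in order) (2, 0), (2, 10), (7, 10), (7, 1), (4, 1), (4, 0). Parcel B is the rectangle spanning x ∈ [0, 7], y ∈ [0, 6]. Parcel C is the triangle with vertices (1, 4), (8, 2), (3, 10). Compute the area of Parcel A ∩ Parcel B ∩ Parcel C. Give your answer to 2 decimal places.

The intersection is the polygon with vertices (5.5,6), (7,3.6), (7,2.286), (2,3.714), (2,6).
By the shoelace formula its area is 13.20.

13.20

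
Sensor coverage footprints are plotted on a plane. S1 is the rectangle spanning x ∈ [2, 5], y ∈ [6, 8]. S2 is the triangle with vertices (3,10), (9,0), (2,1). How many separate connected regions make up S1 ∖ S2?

2

S1 ∖ S2 splits into 2 disjoint pieces (area 0.5333, area 1.3333).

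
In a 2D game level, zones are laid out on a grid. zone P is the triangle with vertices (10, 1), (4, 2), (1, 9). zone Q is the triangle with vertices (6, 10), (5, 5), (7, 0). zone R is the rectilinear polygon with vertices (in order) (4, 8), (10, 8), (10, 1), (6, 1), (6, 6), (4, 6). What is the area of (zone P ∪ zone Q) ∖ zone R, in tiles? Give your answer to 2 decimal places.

|zone P ∪ zone Q| = 24.0112.
|(zone P ∪ zone Q) ∩ zone R| = 8.6847.
|(zone P ∪ zone Q) ∖ zone R| = 24.0112 − 8.6847 = 15.33.

15.33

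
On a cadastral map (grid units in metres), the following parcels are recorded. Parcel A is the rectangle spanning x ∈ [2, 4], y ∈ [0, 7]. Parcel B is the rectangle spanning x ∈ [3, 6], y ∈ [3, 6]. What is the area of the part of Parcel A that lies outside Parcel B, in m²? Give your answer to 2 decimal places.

11.00

|Parcel A∩Parcel B|: x∈[3,4], y∈[3,6] → 1·3 = 3.
|Parcel A| = 14.
|Parcel A ∖ Parcel B| = |Parcel A| − |Parcel A∩Parcel B| = 14 − 3 = 11.00.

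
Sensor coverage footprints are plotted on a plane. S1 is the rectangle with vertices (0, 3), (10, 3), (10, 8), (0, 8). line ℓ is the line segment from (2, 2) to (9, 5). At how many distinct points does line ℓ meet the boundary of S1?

The segment meets the boundary at (4.333,3).

1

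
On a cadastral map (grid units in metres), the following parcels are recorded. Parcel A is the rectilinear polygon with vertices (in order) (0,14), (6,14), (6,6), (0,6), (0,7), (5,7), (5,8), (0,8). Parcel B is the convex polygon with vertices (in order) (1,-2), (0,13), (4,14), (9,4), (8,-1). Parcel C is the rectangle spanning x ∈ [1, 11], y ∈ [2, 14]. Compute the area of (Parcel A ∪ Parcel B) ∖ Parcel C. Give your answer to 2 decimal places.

35.17

|Parcel A ∪ Parcel B| = 109.7667.
|(Parcel A ∪ Parcel B) ∩ Parcel C| = 74.6.
|(Parcel A ∪ Parcel B) ∖ Parcel C| = 109.7667 − 74.6 = 35.17.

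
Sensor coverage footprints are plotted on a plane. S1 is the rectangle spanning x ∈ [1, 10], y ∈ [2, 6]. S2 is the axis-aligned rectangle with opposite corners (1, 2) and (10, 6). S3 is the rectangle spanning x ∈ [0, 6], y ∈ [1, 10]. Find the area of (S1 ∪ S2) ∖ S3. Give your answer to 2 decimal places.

|S1 ∪ S2| = 36.
|(S1 ∪ S2) ∩ S3| = 20.
|(S1 ∪ S2) ∖ S3| = 36 − 20 = 16.00.

16.00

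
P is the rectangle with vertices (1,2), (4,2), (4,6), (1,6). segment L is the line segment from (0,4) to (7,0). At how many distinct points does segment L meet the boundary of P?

2

The segment meets the boundary at (1,3.429), (3.5,2).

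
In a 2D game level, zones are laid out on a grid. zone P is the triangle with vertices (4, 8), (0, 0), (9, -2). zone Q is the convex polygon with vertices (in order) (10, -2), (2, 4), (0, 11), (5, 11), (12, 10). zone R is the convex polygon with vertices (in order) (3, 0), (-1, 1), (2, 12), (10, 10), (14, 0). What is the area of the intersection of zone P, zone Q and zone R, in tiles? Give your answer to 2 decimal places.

17.33

The intersection is the polygon with vertices (8,0), (7.333,0), (2,4), (4,8).
By the shoelace formula its area is 17.33.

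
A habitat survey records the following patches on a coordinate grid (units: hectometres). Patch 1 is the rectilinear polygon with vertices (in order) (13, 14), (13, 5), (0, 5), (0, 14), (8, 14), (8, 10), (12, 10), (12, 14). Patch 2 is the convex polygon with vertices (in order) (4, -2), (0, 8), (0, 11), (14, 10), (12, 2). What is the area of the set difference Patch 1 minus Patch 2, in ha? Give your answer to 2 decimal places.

32.10

|Patch 1| = 101, |Patch 1∩Patch 2| = 68.8964.
|Patch 1 ∖ Patch 2| = |Patch 1| − |Patch 1∩Patch 2| = 101 − 68.8964 = 32.10.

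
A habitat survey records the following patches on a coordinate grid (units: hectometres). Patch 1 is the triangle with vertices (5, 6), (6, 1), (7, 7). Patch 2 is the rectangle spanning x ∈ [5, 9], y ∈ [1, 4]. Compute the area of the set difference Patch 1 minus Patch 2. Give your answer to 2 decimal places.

|Patch 1| = 5.5, |Patch 1∩Patch 2| = 1.65.
|Patch 1 ∖ Patch 2| = |Patch 1| − |Patch 1∩Patch 2| = 5.5 − 1.65 = 3.85.

3.85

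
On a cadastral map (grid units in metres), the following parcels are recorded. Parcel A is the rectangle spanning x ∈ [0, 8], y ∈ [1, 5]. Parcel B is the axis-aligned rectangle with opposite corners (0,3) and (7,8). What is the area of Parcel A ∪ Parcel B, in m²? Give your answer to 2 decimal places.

By inclusion–exclusion:
Individual areas: |Parcel A| = 32, |Parcel B| = 35.
|Parcel A∩Parcel B|: x∈[0,7], y∈[3,5] → 7·2 = 14.
|Parcel A ∪ Parcel B| = 67 − 14 = 53.00.

53.00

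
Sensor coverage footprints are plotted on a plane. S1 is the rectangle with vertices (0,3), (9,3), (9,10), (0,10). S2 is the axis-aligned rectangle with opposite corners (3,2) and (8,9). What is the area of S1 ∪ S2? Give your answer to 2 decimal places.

By inclusion–exclusion:
Individual areas: |S1| = 63, |S2| = 35.
|S1∩S2|: x∈[3,8], y∈[3,9] → 5·6 = 30.
|S1 ∪ S2| = 98 − 30 = 68.00.

68.00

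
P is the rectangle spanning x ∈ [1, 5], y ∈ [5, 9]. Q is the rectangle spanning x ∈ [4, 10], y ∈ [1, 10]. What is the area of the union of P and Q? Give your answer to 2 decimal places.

66.00

By inclusion–exclusion:
Individual areas: |P| = 16, |Q| = 54.
|P∩Q|: x∈[4,5], y∈[5,9] → 1·4 = 4.
|P ∪ Q| = 70 − 4 = 66.00.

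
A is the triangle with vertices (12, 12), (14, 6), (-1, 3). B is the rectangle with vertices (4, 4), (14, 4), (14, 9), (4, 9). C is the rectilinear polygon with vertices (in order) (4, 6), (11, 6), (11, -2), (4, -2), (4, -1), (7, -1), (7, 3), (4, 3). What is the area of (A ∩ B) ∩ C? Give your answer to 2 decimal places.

The region (A ∩ B) ∩ C is the polygon with vertices (4,4), (4,6), (11,6), (11,5.4).
By the shoelace formula its area is 9.10.

9.10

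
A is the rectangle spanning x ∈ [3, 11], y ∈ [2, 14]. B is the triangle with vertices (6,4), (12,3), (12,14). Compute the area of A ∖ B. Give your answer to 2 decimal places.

73.08

|A| = 96, |A∩B| = 22.9167.
|A ∖ B| = |A| − |A∩B| = 96 − 22.9167 = 73.08.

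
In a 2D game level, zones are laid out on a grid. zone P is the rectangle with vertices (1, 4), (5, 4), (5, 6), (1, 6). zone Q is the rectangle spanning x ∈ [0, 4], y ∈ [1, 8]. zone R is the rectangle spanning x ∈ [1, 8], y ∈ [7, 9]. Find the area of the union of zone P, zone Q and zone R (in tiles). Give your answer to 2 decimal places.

41.00

By inclusion–exclusion:
Individual areas: |zone P| = 8, |zone Q| = 28, |zone R| = 14.
|zone P∩zone Q|: x∈[1,4], y∈[4,6] → 3·2 = 6.
|zone P∩zone R| = 0 (no overlap).
|zone Q∩zone R|: x∈[1,4], y∈[7,8] → 3·1 = 3.
|zone P∩zone Q∩zone R| = 0.
|zone P ∪ zone Q ∪ zone R| = 50 − 9 + 0 = 41.00.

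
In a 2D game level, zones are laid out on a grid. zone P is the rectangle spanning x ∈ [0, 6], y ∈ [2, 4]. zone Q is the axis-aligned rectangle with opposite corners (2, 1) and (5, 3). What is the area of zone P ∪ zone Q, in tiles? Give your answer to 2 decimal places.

By inclusion–exclusion:
Individual areas: |zone P| = 12, |zone Q| = 6.
|zone P∩zone Q|: x∈[2,5], y∈[2,3] → 3·1 = 3.
|zone P ∪ zone Q| = 18 − 3 = 15.00.

15.00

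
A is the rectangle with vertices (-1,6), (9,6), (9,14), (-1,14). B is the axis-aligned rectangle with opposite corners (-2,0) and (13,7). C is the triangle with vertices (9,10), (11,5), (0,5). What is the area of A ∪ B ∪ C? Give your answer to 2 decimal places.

By inclusion–exclusion:
Individual areas: |A| = 80, |B| = 105, |C| = 27.5.
|A∩B|: x∈[-1,9], y∈[6,7] → 10·1 = 10.
|A∩C| = 14.4.
|B∩C| = 17.6.
|A∩B∩C| = 6.3.
|A ∪ B ∪ C| = 212.5 − 42 + 6.3 = 176.80.

176.80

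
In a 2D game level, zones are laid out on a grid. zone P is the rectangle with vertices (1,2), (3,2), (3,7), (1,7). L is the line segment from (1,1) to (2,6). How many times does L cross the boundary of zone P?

1

The segment meets the boundary at (1.2,2).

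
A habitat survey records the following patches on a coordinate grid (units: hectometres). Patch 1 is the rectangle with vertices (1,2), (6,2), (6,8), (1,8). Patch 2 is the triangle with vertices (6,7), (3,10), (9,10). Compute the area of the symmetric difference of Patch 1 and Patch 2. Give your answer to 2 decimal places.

|Patch 1| = 30, |Patch 2| = 9, |Patch 1∩Patch 2| = 0.5.
|Patch 1 △ Patch 2| = |Patch 1| + |Patch 2| − 2·|Patch 1∩Patch 2| = 30 + 9 − 1 = 38.00.

38.00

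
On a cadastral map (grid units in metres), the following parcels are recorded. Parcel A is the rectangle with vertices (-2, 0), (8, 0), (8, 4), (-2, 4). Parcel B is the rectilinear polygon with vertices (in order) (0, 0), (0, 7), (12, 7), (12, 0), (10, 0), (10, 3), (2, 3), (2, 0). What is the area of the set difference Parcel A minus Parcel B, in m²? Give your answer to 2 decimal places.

|Parcel A| = 40, |Parcel A∩Parcel B| = 14.
|Parcel A ∖ Parcel B| = |Parcel A| − |Parcel A∩Parcel B| = 40 − 14 = 26.00.

26.00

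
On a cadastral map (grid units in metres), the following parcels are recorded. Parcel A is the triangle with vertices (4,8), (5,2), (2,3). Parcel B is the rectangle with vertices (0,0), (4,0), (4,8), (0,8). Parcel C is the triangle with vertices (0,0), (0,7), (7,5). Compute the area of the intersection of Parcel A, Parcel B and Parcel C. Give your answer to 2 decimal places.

4.71

The intersection is the polygon with vertices (3.231,6.077), (4,5.857), (4,2.857), (3.5,2.5), (2,3).
By the shoelace formula its area is 4.71.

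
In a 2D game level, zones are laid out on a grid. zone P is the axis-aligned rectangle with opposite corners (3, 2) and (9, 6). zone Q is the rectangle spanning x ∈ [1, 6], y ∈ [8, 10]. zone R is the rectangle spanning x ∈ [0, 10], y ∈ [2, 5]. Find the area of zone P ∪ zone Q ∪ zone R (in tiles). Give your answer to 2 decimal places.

46.00

By inclusion–exclusion:
Individual areas: |zone P| = 24, |zone Q| = 10, |zone R| = 30.
|zone P∩zone Q| = 0 (no overlap).
|zone P∩zone R|: x∈[3,9], y∈[2,5] → 6·3 = 18.
|zone Q∩zone R| = 0 (no overlap).
|zone P∩zone Q∩zone R| = 0.
|zone P ∪ zone Q ∪ zone R| = 64 − 18 + 0 = 46.00.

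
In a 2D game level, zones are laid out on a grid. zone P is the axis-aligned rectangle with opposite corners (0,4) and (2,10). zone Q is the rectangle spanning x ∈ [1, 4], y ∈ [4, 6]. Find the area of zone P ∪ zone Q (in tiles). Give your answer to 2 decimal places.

By inclusion–exclusion:
Individual areas: |zone P| = 12, |zone Q| = 6.
|zone P∩zone Q|: x∈[1,2], y∈[4,6] → 1·2 = 2.
|zone P ∪ zone Q| = 18 − 2 = 16.00.

16.00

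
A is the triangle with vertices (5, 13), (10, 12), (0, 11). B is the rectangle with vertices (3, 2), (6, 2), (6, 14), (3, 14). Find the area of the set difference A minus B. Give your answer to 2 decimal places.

3.75

|A| = 7.5, |A∩B| = 3.75.
|A ∖ B| = |A| − |A∩B| = 7.5 − 3.75 = 3.75.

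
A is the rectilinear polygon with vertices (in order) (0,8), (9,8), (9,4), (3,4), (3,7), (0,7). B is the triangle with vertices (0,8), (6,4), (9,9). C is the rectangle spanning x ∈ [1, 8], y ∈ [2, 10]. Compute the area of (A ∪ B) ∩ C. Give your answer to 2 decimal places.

The region (A ∪ B) ∩ C is the polygon with vertices (6,4), (3,4), (3,6), (1.5,7), (1,7), (1,8.111), (8,8.889), (8,4).
By the shoelace formula its area is 26.25.

26.25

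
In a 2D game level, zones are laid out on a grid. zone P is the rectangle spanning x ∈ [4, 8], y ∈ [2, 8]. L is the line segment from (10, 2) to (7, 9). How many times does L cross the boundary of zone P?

2

The segment meets the boundary at (7.429,8), (8,6.667).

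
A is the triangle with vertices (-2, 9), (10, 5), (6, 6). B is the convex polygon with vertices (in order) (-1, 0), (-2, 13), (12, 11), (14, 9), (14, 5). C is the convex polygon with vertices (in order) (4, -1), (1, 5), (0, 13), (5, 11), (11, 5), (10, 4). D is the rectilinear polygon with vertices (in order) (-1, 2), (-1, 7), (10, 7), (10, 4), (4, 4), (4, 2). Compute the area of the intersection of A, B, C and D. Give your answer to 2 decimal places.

1.33

The intersection is the polygon with vertices (3.333,7), (4,7), (10,5), (6,6).
By the shoelace formula its area is 1.33.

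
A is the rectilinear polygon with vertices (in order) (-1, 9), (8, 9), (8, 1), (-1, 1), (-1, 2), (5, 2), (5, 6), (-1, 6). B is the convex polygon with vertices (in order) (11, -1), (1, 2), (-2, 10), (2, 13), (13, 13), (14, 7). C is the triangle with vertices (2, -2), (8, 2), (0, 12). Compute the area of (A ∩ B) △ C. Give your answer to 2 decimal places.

|A ∩ B| = 44.
|(A ∩ B) ∩ C| = 19.051.
|(A ∩ B) △ C| = 44 + 46 − 38.102 = 51.90.

51.90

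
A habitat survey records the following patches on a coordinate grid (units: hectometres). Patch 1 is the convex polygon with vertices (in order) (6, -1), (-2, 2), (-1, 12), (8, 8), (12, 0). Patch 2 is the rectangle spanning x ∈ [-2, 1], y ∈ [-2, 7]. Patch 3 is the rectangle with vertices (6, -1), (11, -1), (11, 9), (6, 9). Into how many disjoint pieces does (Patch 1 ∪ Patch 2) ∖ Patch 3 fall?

(Patch 1 ∪ Patch 2) ∖ Patch 3 splits into 2 disjoint pieces (area 87.6736, area 1.0833).

2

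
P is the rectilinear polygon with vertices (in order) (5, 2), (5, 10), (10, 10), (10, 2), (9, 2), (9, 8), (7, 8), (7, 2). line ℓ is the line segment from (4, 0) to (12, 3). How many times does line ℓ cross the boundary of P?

2

The segment meets the boundary at (9.333,2), (10,2.25).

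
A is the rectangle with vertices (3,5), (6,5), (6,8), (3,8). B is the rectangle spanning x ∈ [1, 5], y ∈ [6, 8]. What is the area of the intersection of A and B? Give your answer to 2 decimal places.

4.00

|A∩B|: x∈[3,5], y∈[6,8] → 2·2 = 4.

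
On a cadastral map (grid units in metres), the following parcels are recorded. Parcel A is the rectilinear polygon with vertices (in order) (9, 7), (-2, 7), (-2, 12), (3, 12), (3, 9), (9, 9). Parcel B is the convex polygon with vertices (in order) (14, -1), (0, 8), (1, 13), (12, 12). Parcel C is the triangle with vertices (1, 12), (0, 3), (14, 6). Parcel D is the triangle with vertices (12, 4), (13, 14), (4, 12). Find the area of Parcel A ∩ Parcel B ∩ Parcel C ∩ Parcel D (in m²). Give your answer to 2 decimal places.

The intersection is the polygon with vertices (7.5,9), (9,8.308), (9,7), (7,9).
By the shoelace formula its area is 1.48.

1.48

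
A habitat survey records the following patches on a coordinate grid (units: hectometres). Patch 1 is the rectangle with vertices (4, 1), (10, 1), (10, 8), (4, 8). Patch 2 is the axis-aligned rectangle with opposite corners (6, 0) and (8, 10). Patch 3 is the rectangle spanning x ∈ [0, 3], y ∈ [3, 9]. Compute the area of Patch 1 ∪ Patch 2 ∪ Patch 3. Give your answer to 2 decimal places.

By inclusion–exclusion:
Individual areas: |Patch 1| = 42, |Patch 2| = 20, |Patch 3| = 18.
|Patch 1∩Patch 2|: x∈[6,8], y∈[1,8] → 2·7 = 14.
|Patch 1∩Patch 3| = 0 (no overlap).
|Patch 2∩Patch 3| = 0 (no overlap).
|Patch 1∩Patch 2∩Patch 3| = 0.
|Patch 1 ∪ Patch 2 ∪ Patch 3| = 80 − 14 + 0 = 66.00.

66.00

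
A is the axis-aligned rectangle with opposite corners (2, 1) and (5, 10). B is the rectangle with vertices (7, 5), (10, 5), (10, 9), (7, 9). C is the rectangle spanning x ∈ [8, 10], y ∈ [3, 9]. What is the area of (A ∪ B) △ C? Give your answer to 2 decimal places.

35.00

|A ∪ B| = 39.
|(A ∪ B) ∩ C| = 8.
|(A ∪ B) △ C| = 39 + 12 − 16 = 35.00.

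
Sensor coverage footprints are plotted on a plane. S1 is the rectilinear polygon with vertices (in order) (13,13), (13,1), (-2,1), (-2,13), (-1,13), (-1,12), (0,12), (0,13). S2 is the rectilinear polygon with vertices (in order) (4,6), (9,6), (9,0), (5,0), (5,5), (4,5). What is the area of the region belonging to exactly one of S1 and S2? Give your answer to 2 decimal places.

162.00

|S1| = 179, |S2| = 25, |S1∩S2| = 21.
|S1 △ S2| = |S1| + |S2| − 2·|S1∩S2| = 179 + 25 − 42 = 162.00.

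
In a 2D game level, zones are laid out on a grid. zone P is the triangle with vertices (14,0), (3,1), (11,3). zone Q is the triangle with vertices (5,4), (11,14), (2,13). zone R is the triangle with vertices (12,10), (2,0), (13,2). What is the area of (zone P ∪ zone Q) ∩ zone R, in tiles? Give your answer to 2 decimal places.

The region (zone P ∪ zone Q) ∩ zone R is the polygon with vertices (3,1), (11,3), (12.154,1.846), (6,0.727).
By the shoelace formula its area is 8.29.

8.29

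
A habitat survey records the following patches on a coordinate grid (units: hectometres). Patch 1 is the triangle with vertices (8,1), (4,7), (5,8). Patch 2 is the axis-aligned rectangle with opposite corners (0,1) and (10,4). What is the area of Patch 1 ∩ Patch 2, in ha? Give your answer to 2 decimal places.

The intersection is the polygon with vertices (6,4), (6.714,4), (8,1).
By the shoelace formula its area is 1.07.

1.07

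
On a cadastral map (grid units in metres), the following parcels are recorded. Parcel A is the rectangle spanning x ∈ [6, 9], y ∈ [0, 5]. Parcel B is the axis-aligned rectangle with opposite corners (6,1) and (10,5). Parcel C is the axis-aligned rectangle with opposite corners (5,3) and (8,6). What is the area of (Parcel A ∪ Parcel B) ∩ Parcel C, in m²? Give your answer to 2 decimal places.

The region (Parcel A ∪ Parcel B) ∩ Parcel C is the polygon with vertices (6,5), (8,5), (8,3), (6,3).
By the shoelace formula its area is 4.00.

4.00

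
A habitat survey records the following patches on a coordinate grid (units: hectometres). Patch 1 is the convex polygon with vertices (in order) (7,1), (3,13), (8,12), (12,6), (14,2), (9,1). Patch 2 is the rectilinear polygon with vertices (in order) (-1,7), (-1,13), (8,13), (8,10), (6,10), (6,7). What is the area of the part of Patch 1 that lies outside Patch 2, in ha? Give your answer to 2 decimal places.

|Patch 1| = 69, |Patch 1∩Patch 2| = 15.5.
|Patch 1 ∖ Patch 2| = |Patch 1| − |Patch 1∩Patch 2| = 69 − 15.5 = 53.50.

53.50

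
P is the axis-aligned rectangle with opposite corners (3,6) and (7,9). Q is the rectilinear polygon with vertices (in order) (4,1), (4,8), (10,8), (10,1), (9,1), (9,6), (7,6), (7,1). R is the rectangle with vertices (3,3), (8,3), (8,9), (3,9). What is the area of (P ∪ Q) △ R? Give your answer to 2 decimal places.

|P ∪ Q| = 38.
|(P ∪ Q) ∩ R| = 23.
|(P ∪ Q) △ R| = 38 + 30 − 46 = 22.00.

22.00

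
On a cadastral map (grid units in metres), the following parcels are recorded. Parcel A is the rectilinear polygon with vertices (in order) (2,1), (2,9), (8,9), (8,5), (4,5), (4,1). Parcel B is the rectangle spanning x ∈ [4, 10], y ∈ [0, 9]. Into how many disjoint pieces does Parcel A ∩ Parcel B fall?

Parcel A ∩ Parcel B is a single connected region.

1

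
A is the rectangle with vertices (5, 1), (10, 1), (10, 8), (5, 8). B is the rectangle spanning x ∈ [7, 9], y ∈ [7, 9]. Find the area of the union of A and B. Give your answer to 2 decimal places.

By inclusion–exclusion:
Individual areas: |A| = 35, |B| = 4.
|A∩B|: x∈[7,9], y∈[7,8] → 2·1 = 2.
|A ∪ B| = 39 − 2 = 37.00.

37.00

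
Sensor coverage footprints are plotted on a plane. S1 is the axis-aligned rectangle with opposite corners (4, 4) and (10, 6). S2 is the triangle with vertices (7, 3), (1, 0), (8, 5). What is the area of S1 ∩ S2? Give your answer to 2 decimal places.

0.45

The intersection is the polygon with vertices (6.6,4), (8,5), (7.5,4).
By the shoelace formula its area is 0.45.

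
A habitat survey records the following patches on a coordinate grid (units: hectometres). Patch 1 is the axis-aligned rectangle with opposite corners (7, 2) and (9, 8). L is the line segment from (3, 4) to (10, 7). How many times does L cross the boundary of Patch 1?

The segment meets the boundary at (9,6.571), (7,5.714).

2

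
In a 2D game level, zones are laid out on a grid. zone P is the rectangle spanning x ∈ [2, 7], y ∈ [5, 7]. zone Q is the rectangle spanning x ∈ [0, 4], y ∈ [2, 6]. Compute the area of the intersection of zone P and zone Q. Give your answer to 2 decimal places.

|zone P∩zone Q|: x∈[2,4], y∈[5,6] → 2·1 = 2.

2.00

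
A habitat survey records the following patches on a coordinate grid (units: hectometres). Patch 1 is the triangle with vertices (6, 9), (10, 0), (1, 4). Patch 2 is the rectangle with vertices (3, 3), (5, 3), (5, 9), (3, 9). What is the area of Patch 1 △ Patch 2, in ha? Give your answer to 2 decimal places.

28.53

|Patch 1| = 32.5, |Patch 2| = 12, |Patch 1∩Patch 2| = 7.9861.
|Patch 1 △ Patch 2| = |Patch 1| + |Patch 2| − 2·|Patch 1∩Patch 2| = 32.5 + 12 − 15.9722 = 28.53.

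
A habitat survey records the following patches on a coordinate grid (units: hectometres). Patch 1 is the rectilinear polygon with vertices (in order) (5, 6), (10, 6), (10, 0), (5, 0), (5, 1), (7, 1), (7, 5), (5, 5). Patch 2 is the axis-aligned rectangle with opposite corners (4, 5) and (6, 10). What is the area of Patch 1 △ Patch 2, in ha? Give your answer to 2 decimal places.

|Patch 1| = 22, |Patch 2| = 10, |Patch 1∩Patch 2| = 1.
|Patch 1 △ Patch 2| = |Patch 1| + |Patch 2| − 2·|Patch 1∩Patch 2| = 22 + 10 − 2 = 30.00.

30.00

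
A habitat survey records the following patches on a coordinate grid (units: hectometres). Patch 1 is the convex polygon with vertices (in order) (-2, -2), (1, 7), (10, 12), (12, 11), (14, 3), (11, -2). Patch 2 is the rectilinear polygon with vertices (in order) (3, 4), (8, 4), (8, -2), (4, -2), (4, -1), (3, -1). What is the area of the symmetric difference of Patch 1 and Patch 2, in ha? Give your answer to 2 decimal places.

125.50

|Patch 1| = 154.5, |Patch 2| = 29, |Patch 1∩Patch 2| = 29.
|Patch 1 △ Patch 2| = |Patch 1| + |Patch 2| − 2·|Patch 1∩Patch 2| = 154.5 + 29 − 58 = 125.50.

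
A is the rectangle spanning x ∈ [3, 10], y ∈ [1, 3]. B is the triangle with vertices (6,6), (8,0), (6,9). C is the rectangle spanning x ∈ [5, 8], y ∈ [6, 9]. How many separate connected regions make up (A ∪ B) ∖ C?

(A ∪ B) ∖ C is a single connected region.

1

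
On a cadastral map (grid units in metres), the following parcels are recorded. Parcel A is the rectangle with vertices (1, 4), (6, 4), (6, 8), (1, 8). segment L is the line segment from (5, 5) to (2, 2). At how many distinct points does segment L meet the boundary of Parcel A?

The segment meets the boundary at (4,4).

1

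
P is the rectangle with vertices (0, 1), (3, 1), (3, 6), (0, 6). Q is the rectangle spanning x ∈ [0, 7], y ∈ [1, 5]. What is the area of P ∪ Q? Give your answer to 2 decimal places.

31.00

By inclusion–exclusion:
Individual areas: |P| = 15, |Q| = 28.
|P∩Q|: x∈[0,3], y∈[1,5] → 3·4 = 12.
|P ∪ Q| = 43 − 12 = 31.00.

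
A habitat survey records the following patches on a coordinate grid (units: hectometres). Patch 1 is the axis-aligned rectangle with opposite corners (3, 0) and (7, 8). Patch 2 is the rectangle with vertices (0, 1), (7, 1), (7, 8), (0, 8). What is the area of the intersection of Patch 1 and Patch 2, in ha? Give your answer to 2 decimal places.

28.00

|Patch 1∩Patch 2|: x∈[3,7], y∈[1,8] → 4·7 = 28.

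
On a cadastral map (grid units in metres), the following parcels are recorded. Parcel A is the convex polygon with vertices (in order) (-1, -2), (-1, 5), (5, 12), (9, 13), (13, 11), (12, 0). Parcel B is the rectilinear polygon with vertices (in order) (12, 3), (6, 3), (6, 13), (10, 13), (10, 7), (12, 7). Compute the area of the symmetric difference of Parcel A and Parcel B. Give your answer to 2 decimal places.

|Parcel A| = 156.5, |Parcel B| = 48, |Parcel A∩Parcel B| = 46.625.
|Parcel A △ Parcel B| = |Parcel A| + |Parcel B| − 2·|Parcel A∩Parcel B| = 156.5 + 48 − 93.25 = 111.25.

111.25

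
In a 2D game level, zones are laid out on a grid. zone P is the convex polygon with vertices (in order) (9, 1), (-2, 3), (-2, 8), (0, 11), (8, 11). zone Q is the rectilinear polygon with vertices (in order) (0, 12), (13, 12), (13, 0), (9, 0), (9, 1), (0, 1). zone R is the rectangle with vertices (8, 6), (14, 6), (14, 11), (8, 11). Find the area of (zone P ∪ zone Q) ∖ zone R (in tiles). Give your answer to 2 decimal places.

|zone P ∪ zone Q| = 160.3636.
|(zone P ∪ zone Q) ∩ zone R| = 25.
|(zone P ∪ zone Q) ∖ zone R| = 160.3636 − 25 = 135.36.

135.36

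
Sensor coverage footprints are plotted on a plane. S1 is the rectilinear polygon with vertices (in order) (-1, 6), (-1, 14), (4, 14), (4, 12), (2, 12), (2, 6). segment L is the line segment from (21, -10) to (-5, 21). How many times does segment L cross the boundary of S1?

The segment meets the boundary at (0.871,14), (2.548,12).

2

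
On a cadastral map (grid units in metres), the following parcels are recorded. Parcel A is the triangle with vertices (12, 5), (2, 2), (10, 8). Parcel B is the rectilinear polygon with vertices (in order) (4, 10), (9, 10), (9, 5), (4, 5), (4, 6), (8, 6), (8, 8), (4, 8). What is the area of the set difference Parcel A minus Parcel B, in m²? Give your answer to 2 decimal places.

|Parcel A| = 18, |Parcel A∩Parcel B| = 3.2083.
|Parcel A ∖ Parcel B| = |Parcel A| − |Parcel A∩Parcel B| = 18 − 3.2083 = 14.79.

14.79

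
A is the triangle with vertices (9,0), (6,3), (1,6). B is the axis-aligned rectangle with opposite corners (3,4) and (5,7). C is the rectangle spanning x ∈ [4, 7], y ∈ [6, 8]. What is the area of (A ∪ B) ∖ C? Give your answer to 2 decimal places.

7.63

|A ∪ B| = 8.6333.
|(A ∪ B) ∩ C| = 1.
|(A ∪ B) ∖ C| = 8.6333 − 1 = 7.63.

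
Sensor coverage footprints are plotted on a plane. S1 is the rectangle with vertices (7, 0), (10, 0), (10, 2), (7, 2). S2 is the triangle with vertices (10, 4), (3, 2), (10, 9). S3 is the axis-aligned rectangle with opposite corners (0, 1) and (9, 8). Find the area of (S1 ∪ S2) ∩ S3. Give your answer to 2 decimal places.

14.86

|S1 ∪ S2| = 23.5.
|(S1 ∪ S2) ∩ S3| = 14.86.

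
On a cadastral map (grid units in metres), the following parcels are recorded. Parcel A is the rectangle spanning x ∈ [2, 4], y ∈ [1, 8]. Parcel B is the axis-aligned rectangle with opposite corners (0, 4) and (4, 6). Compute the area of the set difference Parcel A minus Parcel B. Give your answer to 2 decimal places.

|Parcel A∩Parcel B|: x∈[2,4], y∈[4,6] → 2·2 = 4.
|Parcel A| = 14.
|Parcel A ∖ Parcel B| = |Parcel A| − |Parcel A∩Parcel B| = 14 − 4 = 10.00.

10.00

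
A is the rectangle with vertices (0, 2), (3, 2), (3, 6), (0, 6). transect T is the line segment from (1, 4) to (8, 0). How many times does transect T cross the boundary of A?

The segment meets the boundary at (3,2.857).

1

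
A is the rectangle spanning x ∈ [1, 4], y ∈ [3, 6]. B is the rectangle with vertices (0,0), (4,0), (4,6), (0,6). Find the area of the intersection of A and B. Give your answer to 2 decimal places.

|A∩B|: x∈[1,4], y∈[3,6] → 3·3 = 9.

9.00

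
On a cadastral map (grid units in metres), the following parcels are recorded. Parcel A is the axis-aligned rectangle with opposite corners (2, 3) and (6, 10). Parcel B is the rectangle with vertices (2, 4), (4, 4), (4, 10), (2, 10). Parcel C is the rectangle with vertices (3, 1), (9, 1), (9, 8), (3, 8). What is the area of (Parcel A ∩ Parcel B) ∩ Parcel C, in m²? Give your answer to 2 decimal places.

4.00

The region (Parcel A ∩ Parcel B) ∩ Parcel C is the polygon with vertices (4,4), (3,4), (3,8), (4,8).
By the shoelace formula its area is 4.00.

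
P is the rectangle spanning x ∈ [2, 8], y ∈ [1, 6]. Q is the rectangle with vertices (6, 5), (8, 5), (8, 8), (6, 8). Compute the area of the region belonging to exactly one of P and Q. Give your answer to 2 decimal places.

|P∩Q|: x∈[6,8], y∈[5,6] → 2·1 = 2.
|P △ Q| = |P| + |Q| − 2·|P∩Q| = 30 + 6 − 4 = 32.00.

32.00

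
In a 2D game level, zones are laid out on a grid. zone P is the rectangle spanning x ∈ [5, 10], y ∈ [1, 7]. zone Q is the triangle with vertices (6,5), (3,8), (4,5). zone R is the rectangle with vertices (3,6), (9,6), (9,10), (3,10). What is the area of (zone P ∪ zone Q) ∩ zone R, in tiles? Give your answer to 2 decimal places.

|zone P ∪ zone Q| = 32.5.
|(zone P ∪ zone Q) ∩ zone R| = 5.33.

5.33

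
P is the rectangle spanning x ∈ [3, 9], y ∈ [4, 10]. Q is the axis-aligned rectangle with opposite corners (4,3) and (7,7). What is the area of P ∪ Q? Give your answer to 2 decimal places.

By inclusion–exclusion:
Individual areas: |P| = 36, |Q| = 12.
|P∩Q|: x∈[4,7], y∈[4,7] → 3·3 = 9.
|P ∪ Q| = 48 − 9 = 39.00.

39.00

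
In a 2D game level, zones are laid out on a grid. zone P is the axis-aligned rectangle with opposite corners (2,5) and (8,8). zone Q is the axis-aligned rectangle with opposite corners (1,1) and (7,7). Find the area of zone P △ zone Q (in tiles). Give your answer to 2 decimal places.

34.00

|zone P∩zone Q|: x∈[2,7], y∈[5,7] → 5·2 = 10.
|zone P △ zone Q| = |zone P| + |zone Q| − 2·|zone P∩zone Q| = 18 + 36 − 20 = 34.00.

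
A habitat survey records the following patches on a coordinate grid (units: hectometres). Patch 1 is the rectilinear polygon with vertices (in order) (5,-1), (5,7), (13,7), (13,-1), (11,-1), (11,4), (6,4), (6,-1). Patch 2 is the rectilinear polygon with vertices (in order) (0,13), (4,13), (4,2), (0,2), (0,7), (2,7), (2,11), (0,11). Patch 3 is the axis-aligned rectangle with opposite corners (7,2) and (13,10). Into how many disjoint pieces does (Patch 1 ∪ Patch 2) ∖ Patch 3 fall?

(Patch 1 ∪ Patch 2) ∖ Patch 3 splits into 3 disjoint pieces (area 11, area 6, area 36).

3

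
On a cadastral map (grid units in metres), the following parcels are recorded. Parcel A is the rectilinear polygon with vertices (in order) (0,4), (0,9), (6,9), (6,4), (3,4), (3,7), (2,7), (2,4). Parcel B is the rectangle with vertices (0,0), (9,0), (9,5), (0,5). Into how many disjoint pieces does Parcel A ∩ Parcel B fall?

Parcel A ∩ Parcel B splits into 2 disjoint pieces (area 2, area 3).

2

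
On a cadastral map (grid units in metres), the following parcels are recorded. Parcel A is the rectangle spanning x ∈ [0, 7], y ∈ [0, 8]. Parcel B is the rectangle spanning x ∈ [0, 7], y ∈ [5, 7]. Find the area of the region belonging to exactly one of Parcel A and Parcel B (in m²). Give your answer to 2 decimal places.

|Parcel A∩Parcel B|: x∈[0,7], y∈[5,7] → 7·2 = 14.
|Parcel A △ Parcel B| = |Parcel A| + |Parcel B| − 2·|Parcel A∩Parcel B| = 56 + 14 − 28 = 42.00.

42.00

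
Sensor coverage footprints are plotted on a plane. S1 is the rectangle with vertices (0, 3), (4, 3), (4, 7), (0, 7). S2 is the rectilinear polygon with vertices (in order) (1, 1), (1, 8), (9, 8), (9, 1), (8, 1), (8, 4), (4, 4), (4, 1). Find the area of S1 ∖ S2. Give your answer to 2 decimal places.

4.00

|S1| = 16, |S1∩S2| = 12.
|S1 ∖ S2| = |S1| − |S1∩S2| = 16 − 12 = 4.00.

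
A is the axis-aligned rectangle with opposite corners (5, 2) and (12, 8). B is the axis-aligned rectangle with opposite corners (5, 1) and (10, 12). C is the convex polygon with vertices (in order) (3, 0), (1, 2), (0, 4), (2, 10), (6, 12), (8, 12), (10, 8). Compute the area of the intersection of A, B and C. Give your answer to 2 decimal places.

The intersection is the polygon with vertices (5,8), (10,8), (5,2.286).
By the shoelace formula its area is 14.29.

14.29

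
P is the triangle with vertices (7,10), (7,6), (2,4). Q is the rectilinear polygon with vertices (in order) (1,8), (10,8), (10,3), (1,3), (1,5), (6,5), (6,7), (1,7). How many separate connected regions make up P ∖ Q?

P ∖ Q splits into 2 disjoint pieces (area 1.6667, area 4.2167).

2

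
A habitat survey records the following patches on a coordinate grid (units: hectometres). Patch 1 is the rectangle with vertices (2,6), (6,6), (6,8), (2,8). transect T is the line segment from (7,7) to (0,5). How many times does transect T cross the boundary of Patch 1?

The segment meets the boundary at (6,6.714), (3.5,6).

2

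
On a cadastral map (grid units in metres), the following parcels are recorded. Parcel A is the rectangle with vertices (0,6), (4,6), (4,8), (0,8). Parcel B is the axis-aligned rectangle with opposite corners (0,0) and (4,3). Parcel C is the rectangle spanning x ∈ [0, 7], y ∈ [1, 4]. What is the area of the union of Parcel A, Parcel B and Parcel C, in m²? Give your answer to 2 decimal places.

By inclusion–exclusion:
Individual areas: |Parcel A| = 8, |Parcel B| = 12, |Parcel C| = 21.
|Parcel A∩Parcel B| = 0 (no overlap).
|Parcel A∩Parcel C| = 0 (no overlap).
|Parcel B∩Parcel C|: x∈[0,4], y∈[1,3] → 4·2 = 8.
|Parcel A∩Parcel B∩Parcel C| = 0.
|Parcel A ∪ Parcel B ∪ Parcel C| = 41 − 8 + 0 = 33.00.

33.00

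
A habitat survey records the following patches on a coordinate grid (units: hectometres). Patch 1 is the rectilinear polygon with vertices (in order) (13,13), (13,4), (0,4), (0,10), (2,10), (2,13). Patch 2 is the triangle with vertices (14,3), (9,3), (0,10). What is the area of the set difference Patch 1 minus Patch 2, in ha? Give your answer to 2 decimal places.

|Patch 1| = 111, |Patch 1∩Patch 2| = 12.8571.
|Patch 1 ∖ Patch 2| = |Patch 1| − |Patch 1∩Patch 2| = 111 − 12.8571 = 98.14.

98.14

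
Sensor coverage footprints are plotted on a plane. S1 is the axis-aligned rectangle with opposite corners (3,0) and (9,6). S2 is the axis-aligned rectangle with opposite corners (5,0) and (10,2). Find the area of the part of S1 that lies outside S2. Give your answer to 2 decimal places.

28.00

|S1∩S2|: x∈[5,9], y∈[0,2] → 4·2 = 8.
|S1| = 36.
|S1 ∖ S2| = |S1| − |S1∩S2| = 36 − 8 = 28.00.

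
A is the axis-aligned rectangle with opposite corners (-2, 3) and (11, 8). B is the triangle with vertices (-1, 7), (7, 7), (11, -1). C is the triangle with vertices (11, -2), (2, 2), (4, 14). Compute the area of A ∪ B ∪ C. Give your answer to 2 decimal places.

By inclusion–exclusion:
Individual areas: |A| = 65, |B| = 32, |C| = 58.
|A∩B| = 24.
|A∩C| = 25.6771.
|B∩C| = 26.1505.
|A∩B∩C| = 19.3104.
|A ∪ B ∪ C| = 155 − 75.8276 + 19.3104 = 98.48.

98.48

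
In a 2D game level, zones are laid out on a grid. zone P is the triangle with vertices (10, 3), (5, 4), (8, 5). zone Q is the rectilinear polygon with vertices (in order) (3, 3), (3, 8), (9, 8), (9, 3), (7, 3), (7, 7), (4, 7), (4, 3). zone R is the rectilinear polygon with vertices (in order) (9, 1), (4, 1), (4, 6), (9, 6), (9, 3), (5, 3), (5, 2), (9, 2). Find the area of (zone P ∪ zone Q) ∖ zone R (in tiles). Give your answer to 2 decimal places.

12.40

|zone P ∪ zone Q| = 19.4667.
|(zone P ∪ zone Q) ∩ zone R| = 7.0667.
|(zone P ∪ zone Q) ∖ zone R| = 19.4667 − 7.0667 = 12.40.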